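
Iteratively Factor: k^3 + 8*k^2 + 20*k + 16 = (k + 4)*(k^2 + 4*k + 4) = (k + 2)*(k + 4)*(k + 2)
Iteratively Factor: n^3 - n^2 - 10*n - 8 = (n - 4)*(n^2 + 3*n + 2) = (n - 4)*(n + 1)*(n + 2)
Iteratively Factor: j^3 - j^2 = (j - 1)*(j^2) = j*(j - 1)*(j)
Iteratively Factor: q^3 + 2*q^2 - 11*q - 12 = (q - 3)*(q^2 + 5*q + 4) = (q - 3)*(q + 4)*(q + 1)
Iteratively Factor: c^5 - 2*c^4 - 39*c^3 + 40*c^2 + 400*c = (c - 5)*(c^4 + 3*c^3 - 24*c^2 - 80*c) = c*(c - 5)*(c^3 + 3*c^2 - 24*c - 80) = c*(c - 5)^2*(c^2 + 8*c + 16) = c*(c - 5)^2*(c + 4)*(c + 4)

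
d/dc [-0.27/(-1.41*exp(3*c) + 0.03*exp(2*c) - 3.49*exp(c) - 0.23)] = (-1.1421*exp(2*c) + 0.0162*exp(c) - 0.9423)*exp(c)/(1.41*exp(3*c) - 0.03*exp(2*c) + 3.49*exp(c) + 0.23)^2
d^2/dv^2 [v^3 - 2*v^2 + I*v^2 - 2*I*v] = 6*v - 4 + 2*I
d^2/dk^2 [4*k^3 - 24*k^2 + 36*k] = 24*k - 48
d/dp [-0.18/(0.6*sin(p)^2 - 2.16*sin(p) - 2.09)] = (0.216*sin(p) - 0.3888)*cos(p)/(-0.6*sin(p)^2 + 2.16*sin(p) + 2.09)^2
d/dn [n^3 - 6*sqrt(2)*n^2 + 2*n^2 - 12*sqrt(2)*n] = 3*n^2 - 12*sqrt(2)*n + 4*n - 12*sqrt(2)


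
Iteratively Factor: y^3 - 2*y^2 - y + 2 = (y - 1)*(y^2 - y - 2) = (y - 1)*(y + 1)*(y - 2)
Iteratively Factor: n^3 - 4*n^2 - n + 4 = (n + 1)*(n^2 - 5*n + 4) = (n - 1)*(n + 1)*(n - 4)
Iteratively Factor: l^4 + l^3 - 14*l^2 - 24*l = (l)*(l^3 + l^2 - 14*l - 24) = l*(l + 2)*(l^2 - l - 12) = l*(l + 2)*(l + 3)*(l - 4)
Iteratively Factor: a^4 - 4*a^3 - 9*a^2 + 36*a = (a - 4)*(a^3 - 9*a) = a*(a - 4)*(a^2 - 9) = a*(a - 4)*(a - 3)*(a + 3)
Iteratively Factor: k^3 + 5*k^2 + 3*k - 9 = (k + 3)*(k^2 + 2*k - 3) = (k - 1)*(k + 3)*(k + 3)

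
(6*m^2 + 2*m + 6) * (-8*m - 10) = -48*m^3 - 76*m^2 - 68*m - 60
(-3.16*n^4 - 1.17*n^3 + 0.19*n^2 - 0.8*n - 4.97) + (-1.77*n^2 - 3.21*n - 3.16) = -3.16*n^4 - 1.17*n^3 - 1.58*n^2 - 4.01*n - 8.13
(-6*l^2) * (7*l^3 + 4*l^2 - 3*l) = -42*l^5 - 24*l^4 + 18*l^3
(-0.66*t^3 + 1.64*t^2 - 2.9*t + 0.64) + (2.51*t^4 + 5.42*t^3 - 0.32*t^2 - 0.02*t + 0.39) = 2.51*t^4 + 4.76*t^3 + 1.32*t^2 - 2.92*t + 1.03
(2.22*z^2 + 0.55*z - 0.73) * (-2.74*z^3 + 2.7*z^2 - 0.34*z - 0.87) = -6.0828*z^5 + 4.487*z^4 + 2.7304*z^3 - 4.0894*z^2 - 0.2303*z + 0.6351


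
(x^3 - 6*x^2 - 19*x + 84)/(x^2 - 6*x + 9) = (x^2 - 3*x - 28)/(x - 3)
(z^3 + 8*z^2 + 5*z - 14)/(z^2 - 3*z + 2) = (z^2 + 9*z + 14)/(z - 2)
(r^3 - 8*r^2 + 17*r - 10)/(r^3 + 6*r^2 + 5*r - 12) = (r^2 - 7*r + 10)/(r^2 + 7*r + 12)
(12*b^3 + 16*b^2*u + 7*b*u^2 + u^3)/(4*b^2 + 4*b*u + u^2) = 3*b + u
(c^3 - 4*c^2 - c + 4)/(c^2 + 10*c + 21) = (c^3 - 4*c^2 - c + 4)/(c^2 + 10*c + 21)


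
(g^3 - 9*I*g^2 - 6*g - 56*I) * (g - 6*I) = g^4 - 15*I*g^3 - 60*g^2 - 20*I*g - 336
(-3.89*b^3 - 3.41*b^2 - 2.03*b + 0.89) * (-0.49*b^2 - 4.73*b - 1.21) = 1.9061*b^5 + 20.0706*b^4 + 21.8309*b^3 + 13.2919*b^2 - 1.7534*b - 1.0769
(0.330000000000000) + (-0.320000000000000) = 0.0100000000000000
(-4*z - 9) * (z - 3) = -4*z^2 + 3*z + 27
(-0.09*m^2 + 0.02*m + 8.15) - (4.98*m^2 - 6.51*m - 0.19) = -5.07*m^2 + 6.53*m + 8.34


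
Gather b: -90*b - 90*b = -180*b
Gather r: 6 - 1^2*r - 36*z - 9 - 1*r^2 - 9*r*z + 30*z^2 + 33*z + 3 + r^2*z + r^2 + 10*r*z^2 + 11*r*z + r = r^2*z + r*(10*z^2 + 2*z) + 30*z^2 - 3*z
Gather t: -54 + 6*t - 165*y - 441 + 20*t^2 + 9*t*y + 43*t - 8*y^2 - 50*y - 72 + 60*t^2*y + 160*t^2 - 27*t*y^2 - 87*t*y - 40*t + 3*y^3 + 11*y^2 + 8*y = t^2*(60*y + 180) + t*(-27*y^2 - 78*y + 9) + 3*y^3 + 3*y^2 - 207*y - 567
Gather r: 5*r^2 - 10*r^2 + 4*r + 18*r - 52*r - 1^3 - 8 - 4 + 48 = -5*r^2 - 30*r + 35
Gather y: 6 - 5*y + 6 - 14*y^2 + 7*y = -14*y^2 + 2*y + 12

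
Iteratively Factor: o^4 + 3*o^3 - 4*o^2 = (o)*(o^3 + 3*o^2 - 4*o) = o*(o + 4)*(o^2 - o) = o^2*(o + 4)*(o - 1)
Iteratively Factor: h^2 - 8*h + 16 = (h - 4)*(h - 4)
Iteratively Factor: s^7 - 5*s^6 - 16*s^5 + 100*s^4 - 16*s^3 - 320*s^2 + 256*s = (s - 4)*(s^6 - s^5 - 20*s^4 + 20*s^3 + 64*s^2 - 64*s) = (s - 4)*(s + 4)*(s^5 - 5*s^4 + 20*s^2 - 16*s) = (s - 4)*(s - 1)*(s + 4)*(s^4 - 4*s^3 - 4*s^2 + 16*s) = (s - 4)^2*(s - 1)*(s + 4)*(s^3 - 4*s) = (s - 4)^2*(s - 2)*(s - 1)*(s + 4)*(s^2 + 2*s) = (s - 4)^2*(s - 2)*(s - 1)*(s + 2)*(s + 4)*(s)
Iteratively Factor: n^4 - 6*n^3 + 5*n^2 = (n)*(n^3 - 6*n^2 + 5*n) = n*(n - 1)*(n^2 - 5*n) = n^2*(n - 1)*(n - 5)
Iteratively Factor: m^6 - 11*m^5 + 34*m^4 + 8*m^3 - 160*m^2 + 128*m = (m - 4)*(m^5 - 7*m^4 + 6*m^3 + 32*m^2 - 32*m) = (m - 4)*(m - 1)*(m^4 - 6*m^3 + 32*m) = m*(m - 4)*(m - 1)*(m^3 - 6*m^2 + 32) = m*(m - 4)^2*(m - 1)*(m^2 - 2*m - 8) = m*(m - 4)^2*(m - 1)*(m + 2)*(m - 4)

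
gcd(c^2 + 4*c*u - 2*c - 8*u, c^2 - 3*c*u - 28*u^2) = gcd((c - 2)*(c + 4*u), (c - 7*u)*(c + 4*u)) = c + 4*u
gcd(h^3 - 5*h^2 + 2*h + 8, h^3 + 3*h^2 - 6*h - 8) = h^2 - h - 2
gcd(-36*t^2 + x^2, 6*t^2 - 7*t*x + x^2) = -6*t + x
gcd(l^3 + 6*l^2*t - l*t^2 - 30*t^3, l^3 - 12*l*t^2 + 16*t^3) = -l + 2*t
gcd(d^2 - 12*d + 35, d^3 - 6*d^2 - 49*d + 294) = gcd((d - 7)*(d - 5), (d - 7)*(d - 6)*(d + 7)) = d - 7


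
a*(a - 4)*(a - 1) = a^3 - 5*a^2 + 4*a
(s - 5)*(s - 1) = s^2 - 6*s + 5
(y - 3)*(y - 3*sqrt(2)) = y^2 - 3*sqrt(2)*y - 3*y + 9*sqrt(2)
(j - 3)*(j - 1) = j^2 - 4*j + 3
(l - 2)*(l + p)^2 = l^3 + 2*l^2*p - 2*l^2 + l*p^2 - 4*l*p - 2*p^2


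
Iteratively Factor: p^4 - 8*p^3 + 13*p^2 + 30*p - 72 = (p - 3)*(p^3 - 5*p^2 - 2*p + 24) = (p - 3)*(p + 2)*(p^2 - 7*p + 12) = (p - 3)^2*(p + 2)*(p - 4)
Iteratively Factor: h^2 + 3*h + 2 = (h + 1)*(h + 2)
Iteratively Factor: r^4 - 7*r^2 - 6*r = (r + 1)*(r^3 - r^2 - 6*r) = (r + 1)*(r + 2)*(r^2 - 3*r) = (r - 3)*(r + 1)*(r + 2)*(r)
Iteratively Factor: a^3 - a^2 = (a)*(a^2 - a) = a*(a - 1)*(a)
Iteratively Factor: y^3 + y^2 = (y)*(y^2 + y) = y*(y + 1)*(y)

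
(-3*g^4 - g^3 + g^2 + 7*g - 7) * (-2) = 6*g^4 + 2*g^3 - 2*g^2 - 14*g + 14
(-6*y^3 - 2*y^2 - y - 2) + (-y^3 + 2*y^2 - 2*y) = -7*y^3 - 3*y - 2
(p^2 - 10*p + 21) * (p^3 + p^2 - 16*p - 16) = p^5 - 9*p^4 - 5*p^3 + 165*p^2 - 176*p - 336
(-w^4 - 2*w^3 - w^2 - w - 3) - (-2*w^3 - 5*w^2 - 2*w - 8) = -w^4 + 4*w^2 + w + 5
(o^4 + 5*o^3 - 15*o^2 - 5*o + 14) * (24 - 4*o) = -4*o^5 + 4*o^4 + 180*o^3 - 340*o^2 - 176*o + 336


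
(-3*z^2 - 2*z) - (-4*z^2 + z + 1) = z^2 - 3*z - 1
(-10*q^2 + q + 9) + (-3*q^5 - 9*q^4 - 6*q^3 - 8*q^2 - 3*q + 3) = -3*q^5 - 9*q^4 - 6*q^3 - 18*q^2 - 2*q + 12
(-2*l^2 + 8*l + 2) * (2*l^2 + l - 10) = -4*l^4 + 14*l^3 + 32*l^2 - 78*l - 20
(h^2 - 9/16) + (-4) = h^2 - 73/16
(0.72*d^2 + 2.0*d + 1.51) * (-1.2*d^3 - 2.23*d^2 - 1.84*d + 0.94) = -0.864*d^5 - 4.0056*d^4 - 7.5968*d^3 - 6.3705*d^2 - 0.8984*d + 1.4194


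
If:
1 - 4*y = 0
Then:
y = 1/4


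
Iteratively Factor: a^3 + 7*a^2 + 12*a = (a + 4)*(a^2 + 3*a) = a*(a + 4)*(a + 3)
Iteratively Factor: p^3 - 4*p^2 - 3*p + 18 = (p + 2)*(p^2 - 6*p + 9) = (p - 3)*(p + 2)*(p - 3)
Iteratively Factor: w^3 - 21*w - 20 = (w - 5)*(w^2 + 5*w + 4) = (w - 5)*(w + 4)*(w + 1)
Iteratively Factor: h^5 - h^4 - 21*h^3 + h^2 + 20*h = (h + 1)*(h^4 - 2*h^3 - 19*h^2 + 20*h) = (h + 1)*(h + 4)*(h^3 - 6*h^2 + 5*h) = h*(h + 1)*(h + 4)*(h^2 - 6*h + 5) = h*(h - 5)*(h + 1)*(h + 4)*(h - 1)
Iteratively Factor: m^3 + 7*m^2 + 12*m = (m)*(m^2 + 7*m + 12) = m*(m + 3)*(m + 4)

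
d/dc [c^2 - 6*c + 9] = 2*c - 6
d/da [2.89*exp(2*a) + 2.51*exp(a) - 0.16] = (5.78*exp(a) + 2.51)*exp(a)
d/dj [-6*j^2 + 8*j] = 8 - 12*j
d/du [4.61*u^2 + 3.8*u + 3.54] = 9.22*u + 3.8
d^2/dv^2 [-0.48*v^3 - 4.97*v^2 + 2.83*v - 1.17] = -2.88*v - 9.94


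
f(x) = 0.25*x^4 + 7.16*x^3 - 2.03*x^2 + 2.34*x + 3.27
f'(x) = 1.0*x^3 + 21.48*x^2 - 4.06*x + 2.34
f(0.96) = 10.19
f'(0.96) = 19.12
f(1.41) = 23.59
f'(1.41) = 42.12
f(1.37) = 21.96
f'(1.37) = 39.66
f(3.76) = 413.94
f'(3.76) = 343.91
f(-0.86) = -4.66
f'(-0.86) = 21.08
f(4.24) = 603.27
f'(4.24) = 447.51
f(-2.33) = -96.40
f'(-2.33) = 115.76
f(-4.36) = -548.61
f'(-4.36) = 345.49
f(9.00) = 6719.79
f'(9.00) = 2434.68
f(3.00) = 205.59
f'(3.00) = 210.48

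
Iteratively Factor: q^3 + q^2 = (q)*(q^2 + q) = q*(q + 1)*(q)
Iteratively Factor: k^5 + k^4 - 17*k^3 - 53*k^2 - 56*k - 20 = (k - 5)*(k^4 + 6*k^3 + 13*k^2 + 12*k + 4) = (k - 5)*(k + 2)*(k^3 + 4*k^2 + 5*k + 2) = (k - 5)*(k + 1)*(k + 2)*(k^2 + 3*k + 2) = (k - 5)*(k + 1)*(k + 2)^2*(k + 1)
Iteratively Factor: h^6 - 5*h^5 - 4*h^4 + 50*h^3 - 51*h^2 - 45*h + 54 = (h + 1)*(h^5 - 6*h^4 + 2*h^3 + 48*h^2 - 99*h + 54) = (h - 3)*(h + 1)*(h^4 - 3*h^3 - 7*h^2 + 27*h - 18) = (h - 3)*(h - 2)*(h + 1)*(h^3 - h^2 - 9*h + 9) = (h - 3)*(h - 2)*(h + 1)*(h + 3)*(h^2 - 4*h + 3) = (h - 3)*(h - 2)*(h - 1)*(h + 1)*(h + 3)*(h - 3)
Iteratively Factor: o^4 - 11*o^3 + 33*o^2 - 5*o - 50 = (o + 1)*(o^3 - 12*o^2 + 45*o - 50) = (o - 5)*(o + 1)*(o^2 - 7*o + 10) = (o - 5)^2*(o + 1)*(o - 2)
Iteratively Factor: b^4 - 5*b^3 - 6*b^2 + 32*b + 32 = (b + 2)*(b^3 - 7*b^2 + 8*b + 16) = (b - 4)*(b + 2)*(b^2 - 3*b - 4) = (b - 4)^2*(b + 2)*(b + 1)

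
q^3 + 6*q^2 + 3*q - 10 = (q - 1)*(q + 2)*(q + 5)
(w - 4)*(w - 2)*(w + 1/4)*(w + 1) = w^4 - 19*w^3/4 + 3*w^2/4 + 17*w/2 + 2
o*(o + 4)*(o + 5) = o^3 + 9*o^2 + 20*o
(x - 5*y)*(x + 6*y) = x^2 + x*y - 30*y^2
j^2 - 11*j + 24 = (j - 8)*(j - 3)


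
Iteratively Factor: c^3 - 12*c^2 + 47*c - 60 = (c - 3)*(c^2 - 9*c + 20) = (c - 5)*(c - 3)*(c - 4)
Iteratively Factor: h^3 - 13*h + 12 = (h + 4)*(h^2 - 4*h + 3) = (h - 1)*(h + 4)*(h - 3)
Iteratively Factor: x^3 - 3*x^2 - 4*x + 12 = (x + 2)*(x^2 - 5*x + 6) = (x - 3)*(x + 2)*(x - 2)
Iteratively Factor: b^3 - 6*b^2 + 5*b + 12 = (b - 3)*(b^2 - 3*b - 4) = (b - 4)*(b - 3)*(b + 1)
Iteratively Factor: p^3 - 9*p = (p)*(p^2 - 9) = p*(p + 3)*(p - 3)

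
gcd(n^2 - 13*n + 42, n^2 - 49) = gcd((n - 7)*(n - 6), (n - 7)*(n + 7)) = n - 7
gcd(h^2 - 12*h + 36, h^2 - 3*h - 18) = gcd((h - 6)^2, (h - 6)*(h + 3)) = h - 6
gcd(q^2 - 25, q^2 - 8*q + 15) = q - 5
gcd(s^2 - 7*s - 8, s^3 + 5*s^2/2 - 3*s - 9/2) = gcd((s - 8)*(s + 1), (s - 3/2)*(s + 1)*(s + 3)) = s + 1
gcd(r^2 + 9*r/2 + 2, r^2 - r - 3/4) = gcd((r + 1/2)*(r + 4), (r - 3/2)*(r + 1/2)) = r + 1/2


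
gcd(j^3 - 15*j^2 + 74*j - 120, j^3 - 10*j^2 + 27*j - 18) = j - 6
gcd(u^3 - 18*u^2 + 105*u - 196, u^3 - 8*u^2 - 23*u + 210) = u - 7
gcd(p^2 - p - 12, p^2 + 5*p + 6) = p + 3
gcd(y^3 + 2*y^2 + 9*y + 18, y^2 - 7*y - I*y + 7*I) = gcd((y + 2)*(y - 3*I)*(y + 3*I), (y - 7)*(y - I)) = 1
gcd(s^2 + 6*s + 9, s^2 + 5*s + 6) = s + 3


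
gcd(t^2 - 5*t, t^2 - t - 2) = 1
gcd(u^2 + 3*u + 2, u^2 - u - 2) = u + 1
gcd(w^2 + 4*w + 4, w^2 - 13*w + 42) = 1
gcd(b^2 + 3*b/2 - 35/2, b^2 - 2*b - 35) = b + 5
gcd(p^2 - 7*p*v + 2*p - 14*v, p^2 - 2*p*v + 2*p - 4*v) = p + 2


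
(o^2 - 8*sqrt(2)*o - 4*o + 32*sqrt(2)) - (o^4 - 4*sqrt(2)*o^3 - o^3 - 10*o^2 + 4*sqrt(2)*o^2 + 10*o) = -o^4 + o^3 + 4*sqrt(2)*o^3 - 4*sqrt(2)*o^2 + 11*o^2 - 14*o - 8*sqrt(2)*o + 32*sqrt(2)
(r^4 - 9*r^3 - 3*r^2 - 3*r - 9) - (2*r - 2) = r^4 - 9*r^3 - 3*r^2 - 5*r - 7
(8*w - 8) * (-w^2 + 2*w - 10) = -8*w^3 + 24*w^2 - 96*w + 80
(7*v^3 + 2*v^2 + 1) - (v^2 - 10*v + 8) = 7*v^3 + v^2 + 10*v - 7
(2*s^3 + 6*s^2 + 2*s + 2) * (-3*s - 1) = -6*s^4 - 20*s^3 - 12*s^2 - 8*s - 2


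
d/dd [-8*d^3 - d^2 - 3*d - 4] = -24*d^2 - 2*d - 3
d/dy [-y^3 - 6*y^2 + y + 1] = -3*y^2 - 12*y + 1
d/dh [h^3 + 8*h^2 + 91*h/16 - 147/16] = 3*h^2 + 16*h + 91/16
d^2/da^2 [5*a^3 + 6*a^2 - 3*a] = 30*a + 12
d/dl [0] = 0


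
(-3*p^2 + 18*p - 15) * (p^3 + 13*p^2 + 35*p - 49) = -3*p^5 - 21*p^4 + 114*p^3 + 582*p^2 - 1407*p + 735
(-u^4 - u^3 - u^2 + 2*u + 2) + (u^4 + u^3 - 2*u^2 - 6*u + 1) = -3*u^2 - 4*u + 3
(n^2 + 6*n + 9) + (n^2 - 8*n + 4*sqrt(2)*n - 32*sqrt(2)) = 2*n^2 - 2*n + 4*sqrt(2)*n - 32*sqrt(2) + 9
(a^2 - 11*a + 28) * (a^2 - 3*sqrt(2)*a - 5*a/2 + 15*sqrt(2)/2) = a^4 - 27*a^3/2 - 3*sqrt(2)*a^3 + 111*a^2/2 + 81*sqrt(2)*a^2/2 - 333*sqrt(2)*a/2 - 70*a + 210*sqrt(2)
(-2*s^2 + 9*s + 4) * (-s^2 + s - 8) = 2*s^4 - 11*s^3 + 21*s^2 - 68*s - 32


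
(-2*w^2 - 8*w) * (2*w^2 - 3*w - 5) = -4*w^4 - 10*w^3 + 34*w^2 + 40*w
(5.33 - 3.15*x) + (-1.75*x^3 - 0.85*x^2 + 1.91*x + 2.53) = -1.75*x^3 - 0.85*x^2 - 1.24*x + 7.86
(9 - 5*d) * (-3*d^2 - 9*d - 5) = 15*d^3 + 18*d^2 - 56*d - 45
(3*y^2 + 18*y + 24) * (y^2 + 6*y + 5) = 3*y^4 + 36*y^3 + 147*y^2 + 234*y + 120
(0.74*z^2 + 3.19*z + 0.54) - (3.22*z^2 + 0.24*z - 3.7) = -2.48*z^2 + 2.95*z + 4.24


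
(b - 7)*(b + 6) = b^2 - b - 42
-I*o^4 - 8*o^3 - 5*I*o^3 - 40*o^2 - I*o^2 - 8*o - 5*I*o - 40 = (o + 5)*(o - 8*I)*(o - I)*(-I*o + 1)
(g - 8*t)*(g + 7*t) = g^2 - g*t - 56*t^2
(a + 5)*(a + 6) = a^2 + 11*a + 30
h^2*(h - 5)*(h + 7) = h^4 + 2*h^3 - 35*h^2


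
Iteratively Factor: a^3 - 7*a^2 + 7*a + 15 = (a - 3)*(a^2 - 4*a - 5) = (a - 5)*(a - 3)*(a + 1)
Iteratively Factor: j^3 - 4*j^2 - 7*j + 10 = (j + 2)*(j^2 - 6*j + 5) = (j - 5)*(j + 2)*(j - 1)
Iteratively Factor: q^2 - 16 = (q + 4)*(q - 4)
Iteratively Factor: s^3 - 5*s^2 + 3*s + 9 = (s + 1)*(s^2 - 6*s + 9) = (s - 3)*(s + 1)*(s - 3)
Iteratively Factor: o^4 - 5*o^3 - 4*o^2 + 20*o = (o - 2)*(o^3 - 3*o^2 - 10*o) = (o - 5)*(o - 2)*(o^2 + 2*o) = o*(o - 5)*(o - 2)*(o + 2)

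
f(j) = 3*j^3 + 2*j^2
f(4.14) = 247.15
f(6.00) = 720.00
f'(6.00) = 348.00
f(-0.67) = -0.00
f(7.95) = 1633.78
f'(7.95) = 600.62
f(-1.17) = -2.07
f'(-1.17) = 7.64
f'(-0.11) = -0.33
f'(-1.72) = 19.75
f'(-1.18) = 7.81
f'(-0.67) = 1.36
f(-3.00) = -63.00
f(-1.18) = -2.14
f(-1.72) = -9.35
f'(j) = 9*j^2 + 4*j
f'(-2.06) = 29.95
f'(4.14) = 170.82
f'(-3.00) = 69.00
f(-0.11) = 0.02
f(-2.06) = -17.74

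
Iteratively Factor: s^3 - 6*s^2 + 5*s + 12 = (s - 4)*(s^2 - 2*s - 3) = (s - 4)*(s - 3)*(s + 1)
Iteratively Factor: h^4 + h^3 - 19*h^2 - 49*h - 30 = (h + 2)*(h^3 - h^2 - 17*h - 15) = (h - 5)*(h + 2)*(h^2 + 4*h + 3) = (h - 5)*(h + 1)*(h + 2)*(h + 3)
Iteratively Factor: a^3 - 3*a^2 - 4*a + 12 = (a + 2)*(a^2 - 5*a + 6) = (a - 3)*(a + 2)*(a - 2)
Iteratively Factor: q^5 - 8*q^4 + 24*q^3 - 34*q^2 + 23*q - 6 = (q - 1)*(q^4 - 7*q^3 + 17*q^2 - 17*q + 6) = (q - 1)^2*(q^3 - 6*q^2 + 11*q - 6) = (q - 1)^3*(q^2 - 5*q + 6) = (q - 3)*(q - 1)^3*(q - 2)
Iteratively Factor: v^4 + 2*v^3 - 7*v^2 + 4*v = (v)*(v^3 + 2*v^2 - 7*v + 4) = v*(v - 1)*(v^2 + 3*v - 4) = v*(v - 1)*(v + 4)*(v - 1)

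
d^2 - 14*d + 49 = (d - 7)^2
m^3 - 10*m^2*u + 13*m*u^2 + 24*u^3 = (m - 8*u)*(m - 3*u)*(m + u)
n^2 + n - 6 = (n - 2)*(n + 3)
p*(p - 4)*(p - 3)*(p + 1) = p^4 - 6*p^3 + 5*p^2 + 12*p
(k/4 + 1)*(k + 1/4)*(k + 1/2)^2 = k^4/4 + 21*k^3/16 + 11*k^2/8 + 33*k/64 + 1/16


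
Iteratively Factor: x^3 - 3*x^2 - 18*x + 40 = (x + 4)*(x^2 - 7*x + 10) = (x - 2)*(x + 4)*(x - 5)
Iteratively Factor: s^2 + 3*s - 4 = (s - 1)*(s + 4)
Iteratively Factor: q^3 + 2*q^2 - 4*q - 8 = (q - 2)*(q^2 + 4*q + 4) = (q - 2)*(q + 2)*(q + 2)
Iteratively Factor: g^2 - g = (g)*(g - 1)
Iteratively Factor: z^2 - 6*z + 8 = (z - 2)*(z - 4)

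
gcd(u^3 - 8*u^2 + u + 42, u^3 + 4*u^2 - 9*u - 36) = u - 3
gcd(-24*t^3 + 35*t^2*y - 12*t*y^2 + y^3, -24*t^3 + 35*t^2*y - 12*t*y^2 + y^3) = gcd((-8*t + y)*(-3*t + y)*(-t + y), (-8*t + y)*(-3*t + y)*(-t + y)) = -24*t^3 + 35*t^2*y - 12*t*y^2 + y^3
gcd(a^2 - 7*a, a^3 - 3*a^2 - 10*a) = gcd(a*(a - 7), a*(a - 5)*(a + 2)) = a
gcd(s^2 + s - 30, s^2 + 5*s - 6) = s + 6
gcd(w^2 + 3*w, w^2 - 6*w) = w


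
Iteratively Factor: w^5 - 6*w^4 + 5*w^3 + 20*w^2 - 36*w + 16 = (w - 2)*(w^4 - 4*w^3 - 3*w^2 + 14*w - 8) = (w - 2)*(w + 2)*(w^3 - 6*w^2 + 9*w - 4) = (w - 2)*(w - 1)*(w + 2)*(w^2 - 5*w + 4) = (w - 2)*(w - 1)^2*(w + 2)*(w - 4)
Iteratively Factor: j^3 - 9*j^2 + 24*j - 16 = (j - 4)*(j^2 - 5*j + 4) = (j - 4)^2*(j - 1)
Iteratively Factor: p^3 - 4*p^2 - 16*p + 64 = (p - 4)*(p^2 - 16) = (p - 4)*(p + 4)*(p - 4)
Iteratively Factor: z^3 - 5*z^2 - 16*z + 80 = (z - 4)*(z^2 - z - 20) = (z - 4)*(z + 4)*(z - 5)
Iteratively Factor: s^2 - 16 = (s + 4)*(s - 4)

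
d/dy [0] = 0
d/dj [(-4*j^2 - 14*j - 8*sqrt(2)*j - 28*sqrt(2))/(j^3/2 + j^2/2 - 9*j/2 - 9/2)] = 4*(-(4*j + 4*sqrt(2) + 7)*(j^3 + j^2 - 9*j - 9) + (3*j^2 + 2*j - 9)*(2*j^2 + 4*sqrt(2)*j + 7*j + 14*sqrt(2)))/(j^3 + j^2 - 9*j - 9)^2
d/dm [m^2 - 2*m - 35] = 2*m - 2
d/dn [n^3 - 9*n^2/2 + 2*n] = 3*n^2 - 9*n + 2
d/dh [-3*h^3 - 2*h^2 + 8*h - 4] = -9*h^2 - 4*h + 8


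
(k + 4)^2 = k^2 + 8*k + 16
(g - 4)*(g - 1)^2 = g^3 - 6*g^2 + 9*g - 4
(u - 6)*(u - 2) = u^2 - 8*u + 12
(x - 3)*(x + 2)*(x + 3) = x^3 + 2*x^2 - 9*x - 18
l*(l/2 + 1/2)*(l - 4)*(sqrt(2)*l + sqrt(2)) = sqrt(2)*l^4/2 - sqrt(2)*l^3 - 7*sqrt(2)*l^2/2 - 2*sqrt(2)*l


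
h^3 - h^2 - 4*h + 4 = (h - 2)*(h - 1)*(h + 2)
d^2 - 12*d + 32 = (d - 8)*(d - 4)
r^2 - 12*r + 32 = (r - 8)*(r - 4)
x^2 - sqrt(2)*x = x*(x - sqrt(2))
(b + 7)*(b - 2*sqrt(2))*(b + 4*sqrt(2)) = b^3 + 2*sqrt(2)*b^2 + 7*b^2 - 16*b + 14*sqrt(2)*b - 112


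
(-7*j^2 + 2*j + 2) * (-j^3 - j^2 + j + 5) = 7*j^5 + 5*j^4 - 11*j^3 - 35*j^2 + 12*j + 10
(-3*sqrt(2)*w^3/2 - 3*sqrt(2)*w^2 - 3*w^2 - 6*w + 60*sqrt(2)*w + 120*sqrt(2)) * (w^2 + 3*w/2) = -3*sqrt(2)*w^5/2 - 21*sqrt(2)*w^4/4 - 3*w^4 - 21*w^3/2 + 111*sqrt(2)*w^3/2 - 9*w^2 + 210*sqrt(2)*w^2 + 180*sqrt(2)*w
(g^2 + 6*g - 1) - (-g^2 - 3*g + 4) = 2*g^2 + 9*g - 5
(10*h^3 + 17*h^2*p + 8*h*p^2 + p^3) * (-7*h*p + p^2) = -70*h^4*p - 109*h^3*p^2 - 39*h^2*p^3 + h*p^4 + p^5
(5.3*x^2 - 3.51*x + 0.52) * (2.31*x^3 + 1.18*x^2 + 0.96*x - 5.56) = 12.243*x^5 - 1.8541*x^4 + 2.1474*x^3 - 32.224*x^2 + 20.0148*x - 2.8912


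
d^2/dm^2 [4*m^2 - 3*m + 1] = 8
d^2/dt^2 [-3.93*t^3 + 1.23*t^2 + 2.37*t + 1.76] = 2.46 - 23.58*t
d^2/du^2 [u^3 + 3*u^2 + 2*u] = 6*u + 6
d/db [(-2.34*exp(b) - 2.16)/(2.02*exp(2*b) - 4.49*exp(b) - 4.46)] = (4.7268*exp(2*b) + 8.7264*exp(b) + 0.737999999999998)*exp(b)/(4.0804*exp(4*b) - 18.1396*exp(3*b) + 2.1417*exp(2*b) + 40.0508*exp(b) + 19.8916)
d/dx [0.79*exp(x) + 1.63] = 0.79*exp(x)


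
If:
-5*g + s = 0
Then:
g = s/5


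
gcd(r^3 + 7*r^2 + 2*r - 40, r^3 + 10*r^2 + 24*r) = r + 4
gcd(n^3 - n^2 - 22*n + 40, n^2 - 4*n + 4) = n - 2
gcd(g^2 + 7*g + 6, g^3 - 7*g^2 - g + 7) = g + 1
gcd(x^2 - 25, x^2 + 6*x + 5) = x + 5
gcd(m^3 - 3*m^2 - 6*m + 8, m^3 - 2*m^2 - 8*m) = m^2 - 2*m - 8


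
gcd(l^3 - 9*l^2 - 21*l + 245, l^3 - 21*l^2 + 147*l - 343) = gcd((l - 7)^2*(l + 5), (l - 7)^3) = l^2 - 14*l + 49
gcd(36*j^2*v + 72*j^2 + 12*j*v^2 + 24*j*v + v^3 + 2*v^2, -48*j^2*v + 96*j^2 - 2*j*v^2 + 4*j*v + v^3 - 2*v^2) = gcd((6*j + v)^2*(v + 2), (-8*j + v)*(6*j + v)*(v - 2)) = 6*j + v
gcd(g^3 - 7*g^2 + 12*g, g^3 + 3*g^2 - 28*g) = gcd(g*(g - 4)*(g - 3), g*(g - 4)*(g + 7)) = g^2 - 4*g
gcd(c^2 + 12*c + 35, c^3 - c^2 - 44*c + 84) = c + 7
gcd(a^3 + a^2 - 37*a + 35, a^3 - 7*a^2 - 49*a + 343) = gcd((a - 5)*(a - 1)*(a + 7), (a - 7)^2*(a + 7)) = a + 7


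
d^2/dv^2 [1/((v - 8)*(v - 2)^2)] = 2*(3*(v - 8)^2 + 2*(v - 8)*(v - 2) + (v - 2)^2)/((v - 8)^3*(v - 2)^4)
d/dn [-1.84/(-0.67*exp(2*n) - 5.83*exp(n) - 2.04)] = (-2.4656*exp(n) - 10.7272)*exp(n)/(0.67*exp(2*n) + 5.83*exp(n) + 2.04)^2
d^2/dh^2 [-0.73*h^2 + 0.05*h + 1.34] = -1.46000000000000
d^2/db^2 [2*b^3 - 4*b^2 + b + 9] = 12*b - 8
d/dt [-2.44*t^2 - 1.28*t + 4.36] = -4.88*t - 1.28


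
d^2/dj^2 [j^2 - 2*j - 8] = 2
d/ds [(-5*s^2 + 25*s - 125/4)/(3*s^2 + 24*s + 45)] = 5*(-26*s^2 - 35*s + 250)/(6*(s^4 + 16*s^3 + 94*s^2 + 240*s + 225))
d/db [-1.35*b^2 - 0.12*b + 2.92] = -2.7*b - 0.12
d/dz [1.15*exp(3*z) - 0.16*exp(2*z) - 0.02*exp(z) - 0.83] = (3.45*exp(2*z) - 0.32*exp(z) - 0.02)*exp(z)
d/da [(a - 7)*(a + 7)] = 2*a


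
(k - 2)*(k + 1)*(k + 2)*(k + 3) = k^4 + 4*k^3 - k^2 - 16*k - 12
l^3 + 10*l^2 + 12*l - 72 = (l - 2)*(l + 6)^2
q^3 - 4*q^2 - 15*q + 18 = (q - 6)*(q - 1)*(q + 3)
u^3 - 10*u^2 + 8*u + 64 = (u - 8)*(u - 4)*(u + 2)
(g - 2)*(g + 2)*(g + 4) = g^3 + 4*g^2 - 4*g - 16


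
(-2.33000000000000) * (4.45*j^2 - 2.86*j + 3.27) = -10.3685*j^2 + 6.6638*j - 7.6191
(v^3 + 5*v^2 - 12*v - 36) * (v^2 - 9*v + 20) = v^5 - 4*v^4 - 37*v^3 + 172*v^2 + 84*v - 720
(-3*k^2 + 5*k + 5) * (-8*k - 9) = 24*k^3 - 13*k^2 - 85*k - 45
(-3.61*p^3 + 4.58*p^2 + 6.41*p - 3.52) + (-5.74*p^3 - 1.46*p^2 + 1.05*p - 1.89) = -9.35*p^3 + 3.12*p^2 + 7.46*p - 5.41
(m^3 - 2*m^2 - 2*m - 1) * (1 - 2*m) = -2*m^4 + 5*m^3 + 2*m^2 - 1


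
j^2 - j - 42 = (j - 7)*(j + 6)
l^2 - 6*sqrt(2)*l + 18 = (l - 3*sqrt(2))^2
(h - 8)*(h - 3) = h^2 - 11*h + 24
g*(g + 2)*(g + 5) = g^3 + 7*g^2 + 10*g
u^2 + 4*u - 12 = (u - 2)*(u + 6)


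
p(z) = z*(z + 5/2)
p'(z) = 2*z + 5/2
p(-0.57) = -1.10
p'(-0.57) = 1.36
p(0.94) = 3.23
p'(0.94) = 4.38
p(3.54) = 21.38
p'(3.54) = 9.58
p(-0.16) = -0.37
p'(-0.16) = 2.18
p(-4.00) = 6.00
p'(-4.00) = -5.50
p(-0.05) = -0.12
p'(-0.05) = 2.40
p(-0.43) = -0.89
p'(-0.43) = 1.64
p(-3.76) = 4.74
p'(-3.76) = -5.02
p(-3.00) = 1.50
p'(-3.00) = -3.50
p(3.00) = 16.50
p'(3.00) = 8.50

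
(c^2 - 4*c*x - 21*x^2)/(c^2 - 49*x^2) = (c + 3*x)/(c + 7*x)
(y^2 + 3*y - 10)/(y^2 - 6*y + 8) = (y + 5)/(y - 4)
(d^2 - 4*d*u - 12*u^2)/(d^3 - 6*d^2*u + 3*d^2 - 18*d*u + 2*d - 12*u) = (d + 2*u)/(d^2 + 3*d + 2)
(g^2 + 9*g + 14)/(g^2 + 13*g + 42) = (g + 2)/(g + 6)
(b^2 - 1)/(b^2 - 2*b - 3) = (b - 1)/(b - 3)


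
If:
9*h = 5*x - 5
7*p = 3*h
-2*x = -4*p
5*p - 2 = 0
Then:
No Solution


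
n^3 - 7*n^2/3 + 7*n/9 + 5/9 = (n - 5/3)*(n - 1)*(n + 1/3)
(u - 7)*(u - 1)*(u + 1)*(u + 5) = u^4 - 2*u^3 - 36*u^2 + 2*u + 35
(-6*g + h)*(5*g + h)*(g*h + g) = -30*g^3*h - 30*g^3 - g^2*h^2 - g^2*h + g*h^3 + g*h^2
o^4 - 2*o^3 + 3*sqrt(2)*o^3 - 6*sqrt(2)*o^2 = o^2*(o - 2)*(o + 3*sqrt(2))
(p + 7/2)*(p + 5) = p^2 + 17*p/2 + 35/2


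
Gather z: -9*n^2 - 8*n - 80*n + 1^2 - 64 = -9*n^2 - 88*n - 63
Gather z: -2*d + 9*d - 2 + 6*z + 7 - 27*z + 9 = 7*d - 21*z + 14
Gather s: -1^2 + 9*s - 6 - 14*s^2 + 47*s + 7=-14*s^2 + 56*s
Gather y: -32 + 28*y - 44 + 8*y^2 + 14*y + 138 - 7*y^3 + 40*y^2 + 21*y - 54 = -7*y^3 + 48*y^2 + 63*y + 8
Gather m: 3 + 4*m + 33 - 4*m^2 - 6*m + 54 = -4*m^2 - 2*m + 90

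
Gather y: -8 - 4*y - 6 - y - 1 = -5*y - 15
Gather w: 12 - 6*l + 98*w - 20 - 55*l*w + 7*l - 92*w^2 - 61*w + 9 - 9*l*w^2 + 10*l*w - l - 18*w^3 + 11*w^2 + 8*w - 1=-18*w^3 + w^2*(-9*l - 81) + w*(45 - 45*l)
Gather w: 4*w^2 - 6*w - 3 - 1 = 4*w^2 - 6*w - 4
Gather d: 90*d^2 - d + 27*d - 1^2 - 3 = 90*d^2 + 26*d - 4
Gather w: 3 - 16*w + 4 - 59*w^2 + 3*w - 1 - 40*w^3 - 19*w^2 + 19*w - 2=-40*w^3 - 78*w^2 + 6*w + 4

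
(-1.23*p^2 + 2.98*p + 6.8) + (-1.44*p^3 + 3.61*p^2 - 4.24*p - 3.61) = -1.44*p^3 + 2.38*p^2 - 1.26*p + 3.19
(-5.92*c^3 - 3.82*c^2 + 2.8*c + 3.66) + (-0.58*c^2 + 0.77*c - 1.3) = -5.92*c^3 - 4.4*c^2 + 3.57*c + 2.36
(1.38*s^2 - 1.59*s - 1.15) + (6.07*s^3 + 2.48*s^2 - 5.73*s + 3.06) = 6.07*s^3 + 3.86*s^2 - 7.32*s + 1.91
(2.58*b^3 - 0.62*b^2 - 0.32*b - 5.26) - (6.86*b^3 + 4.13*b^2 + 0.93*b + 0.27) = -4.28*b^3 - 4.75*b^2 - 1.25*b - 5.53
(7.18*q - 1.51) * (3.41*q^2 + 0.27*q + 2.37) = 24.4838*q^3 - 3.2105*q^2 + 16.6089*q - 3.5787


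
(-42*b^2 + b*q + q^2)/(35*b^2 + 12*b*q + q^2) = (-6*b + q)/(5*b + q)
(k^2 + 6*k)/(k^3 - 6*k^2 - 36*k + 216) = k/(k^2 - 12*k + 36)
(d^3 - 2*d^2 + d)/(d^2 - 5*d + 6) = d*(d^2 - 2*d + 1)/(d^2 - 5*d + 6)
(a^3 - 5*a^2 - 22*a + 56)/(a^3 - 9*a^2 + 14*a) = (a + 4)/a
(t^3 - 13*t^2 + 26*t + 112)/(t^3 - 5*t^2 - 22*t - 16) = (t - 7)/(t + 1)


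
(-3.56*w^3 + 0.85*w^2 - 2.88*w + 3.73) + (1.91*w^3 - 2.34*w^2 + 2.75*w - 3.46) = -1.65*w^3 - 1.49*w^2 - 0.13*w + 0.27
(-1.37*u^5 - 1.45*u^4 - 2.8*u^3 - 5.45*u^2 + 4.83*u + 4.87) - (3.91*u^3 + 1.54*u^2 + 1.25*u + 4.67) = -1.37*u^5 - 1.45*u^4 - 6.71*u^3 - 6.99*u^2 + 3.58*u + 0.2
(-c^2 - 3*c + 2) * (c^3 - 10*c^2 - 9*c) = -c^5 + 7*c^4 + 41*c^3 + 7*c^2 - 18*c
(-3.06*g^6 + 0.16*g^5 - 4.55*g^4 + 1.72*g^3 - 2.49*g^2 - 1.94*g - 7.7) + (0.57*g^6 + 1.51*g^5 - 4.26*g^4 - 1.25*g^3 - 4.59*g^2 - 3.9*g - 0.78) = -2.49*g^6 + 1.67*g^5 - 8.81*g^4 + 0.47*g^3 - 7.08*g^2 - 5.84*g - 8.48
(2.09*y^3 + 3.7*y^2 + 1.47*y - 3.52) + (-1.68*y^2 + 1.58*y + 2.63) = 2.09*y^3 + 2.02*y^2 + 3.05*y - 0.89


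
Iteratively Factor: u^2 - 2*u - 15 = (u + 3)*(u - 5)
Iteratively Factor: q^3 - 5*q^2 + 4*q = (q - 1)*(q^2 - 4*q) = q*(q - 1)*(q - 4)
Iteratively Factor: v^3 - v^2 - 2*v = (v)*(v^2 - v - 2) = v*(v - 2)*(v + 1)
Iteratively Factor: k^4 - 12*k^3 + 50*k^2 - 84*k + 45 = (k - 1)*(k^3 - 11*k^2 + 39*k - 45) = (k - 3)*(k - 1)*(k^2 - 8*k + 15) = (k - 3)^2*(k - 1)*(k - 5)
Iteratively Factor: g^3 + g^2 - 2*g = (g)*(g^2 + g - 2) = g*(g - 1)*(g + 2)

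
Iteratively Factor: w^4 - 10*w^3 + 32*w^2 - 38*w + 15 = (w - 5)*(w^3 - 5*w^2 + 7*w - 3) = (w - 5)*(w - 1)*(w^2 - 4*w + 3) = (w - 5)*(w - 1)^2*(w - 3)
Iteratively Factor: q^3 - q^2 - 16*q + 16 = (q + 4)*(q^2 - 5*q + 4) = (q - 1)*(q + 4)*(q - 4)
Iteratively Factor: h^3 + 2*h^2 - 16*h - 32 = (h + 4)*(h^2 - 2*h - 8) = (h - 4)*(h + 4)*(h + 2)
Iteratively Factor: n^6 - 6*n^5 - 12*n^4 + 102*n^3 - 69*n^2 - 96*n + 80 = (n - 1)*(n^5 - 5*n^4 - 17*n^3 + 85*n^2 + 16*n - 80) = (n - 4)*(n - 1)*(n^4 - n^3 - 21*n^2 + n + 20) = (n - 4)*(n - 1)*(n + 4)*(n^3 - 5*n^2 - n + 5) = (n - 5)*(n - 4)*(n - 1)*(n + 4)*(n^2 - 1) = (n - 5)*(n - 4)*(n - 1)^2*(n + 4)*(n + 1)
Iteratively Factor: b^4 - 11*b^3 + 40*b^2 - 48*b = (b - 4)*(b^3 - 7*b^2 + 12*b) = (b - 4)*(b - 3)*(b^2 - 4*b) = (b - 4)^2*(b - 3)*(b)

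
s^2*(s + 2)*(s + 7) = s^4 + 9*s^3 + 14*s^2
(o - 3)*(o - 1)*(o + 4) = o^3 - 13*o + 12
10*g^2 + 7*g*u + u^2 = (2*g + u)*(5*g + u)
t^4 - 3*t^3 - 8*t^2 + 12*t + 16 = (t - 4)*(t - 2)*(t + 1)*(t + 2)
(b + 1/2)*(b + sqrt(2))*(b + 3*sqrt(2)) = b^3 + b^2/2 + 4*sqrt(2)*b^2 + 2*sqrt(2)*b + 6*b + 3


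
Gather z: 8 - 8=0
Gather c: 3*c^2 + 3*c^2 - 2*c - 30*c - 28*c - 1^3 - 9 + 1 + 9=6*c^2 - 60*c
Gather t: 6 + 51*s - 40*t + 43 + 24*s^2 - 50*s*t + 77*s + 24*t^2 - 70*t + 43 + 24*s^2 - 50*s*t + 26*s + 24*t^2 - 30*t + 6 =48*s^2 + 154*s + 48*t^2 + t*(-100*s - 140) + 98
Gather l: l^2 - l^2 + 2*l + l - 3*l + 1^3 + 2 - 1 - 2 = 0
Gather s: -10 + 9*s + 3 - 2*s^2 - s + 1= -2*s^2 + 8*s - 6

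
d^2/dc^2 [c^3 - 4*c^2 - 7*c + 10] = 6*c - 8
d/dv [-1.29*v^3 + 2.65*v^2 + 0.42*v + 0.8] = -3.87*v^2 + 5.3*v + 0.42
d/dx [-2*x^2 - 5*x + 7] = -4*x - 5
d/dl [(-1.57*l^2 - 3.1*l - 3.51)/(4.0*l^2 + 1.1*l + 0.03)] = (10.673*l^2 + 27.9858*l + 3.768)/(16.0*l^4 + 8.8*l^3 + 1.45*l^2 + 0.066*l + 0.0009)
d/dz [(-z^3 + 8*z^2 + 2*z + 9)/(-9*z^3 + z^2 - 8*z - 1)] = (71*z^4 + 52*z^3 + 180*z^2 - 34*z + 70)/(81*z^6 - 18*z^5 + 145*z^4 + 2*z^3 + 62*z^2 + 16*z + 1)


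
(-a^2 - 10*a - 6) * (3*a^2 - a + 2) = -3*a^4 - 29*a^3 - 10*a^2 - 14*a - 12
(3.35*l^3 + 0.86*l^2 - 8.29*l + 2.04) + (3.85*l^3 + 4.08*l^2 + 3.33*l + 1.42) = 7.2*l^3 + 4.94*l^2 - 4.96*l + 3.46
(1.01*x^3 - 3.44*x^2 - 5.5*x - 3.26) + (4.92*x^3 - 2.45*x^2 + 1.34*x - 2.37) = 5.93*x^3 - 5.89*x^2 - 4.16*x - 5.63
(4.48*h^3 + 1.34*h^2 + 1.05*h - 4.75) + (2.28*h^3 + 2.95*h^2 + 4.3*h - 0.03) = 6.76*h^3 + 4.29*h^2 + 5.35*h - 4.78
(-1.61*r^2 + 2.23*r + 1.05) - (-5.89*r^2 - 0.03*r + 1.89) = 4.28*r^2 + 2.26*r - 0.84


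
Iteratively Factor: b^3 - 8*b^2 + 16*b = (b)*(b^2 - 8*b + 16) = b*(b - 4)*(b - 4)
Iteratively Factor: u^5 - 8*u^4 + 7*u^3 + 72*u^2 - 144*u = (u - 3)*(u^4 - 5*u^3 - 8*u^2 + 48*u) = (u - 4)*(u - 3)*(u^3 - u^2 - 12*u) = (u - 4)*(u - 3)*(u + 3)*(u^2 - 4*u) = u*(u - 4)*(u - 3)*(u + 3)*(u - 4)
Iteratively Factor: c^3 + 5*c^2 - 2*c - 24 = (c - 2)*(c^2 + 7*c + 12) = (c - 2)*(c + 4)*(c + 3)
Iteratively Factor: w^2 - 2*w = (w)*(w - 2)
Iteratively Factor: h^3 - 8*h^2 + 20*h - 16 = (h - 2)*(h^2 - 6*h + 8) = (h - 2)^2*(h - 4)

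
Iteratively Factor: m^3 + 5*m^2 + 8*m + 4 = (m + 2)*(m^2 + 3*m + 2) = (m + 1)*(m + 2)*(m + 2)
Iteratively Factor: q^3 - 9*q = (q)*(q^2 - 9) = q*(q + 3)*(q - 3)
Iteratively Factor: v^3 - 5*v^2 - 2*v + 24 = (v + 2)*(v^2 - 7*v + 12) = (v - 3)*(v + 2)*(v - 4)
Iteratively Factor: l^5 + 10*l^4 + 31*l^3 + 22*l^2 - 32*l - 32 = (l + 4)*(l^4 + 6*l^3 + 7*l^2 - 6*l - 8) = (l + 2)*(l + 4)*(l^3 + 4*l^2 - l - 4) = (l + 1)*(l + 2)*(l + 4)*(l^2 + 3*l - 4) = (l + 1)*(l + 2)*(l + 4)^2*(l - 1)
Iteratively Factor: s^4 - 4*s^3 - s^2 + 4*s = (s)*(s^3 - 4*s^2 - s + 4) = s*(s - 1)*(s^2 - 3*s - 4) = s*(s - 4)*(s - 1)*(s + 1)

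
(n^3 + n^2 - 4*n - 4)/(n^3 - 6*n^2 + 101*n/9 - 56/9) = 9*(n^3 + n^2 - 4*n - 4)/(9*n^3 - 54*n^2 + 101*n - 56)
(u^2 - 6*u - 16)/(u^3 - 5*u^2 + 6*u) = (u^2 - 6*u - 16)/(u*(u^2 - 5*u + 6))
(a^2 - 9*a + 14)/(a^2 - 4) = (a - 7)/(a + 2)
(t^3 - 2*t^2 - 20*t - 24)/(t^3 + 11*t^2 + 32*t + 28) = (t - 6)/(t + 7)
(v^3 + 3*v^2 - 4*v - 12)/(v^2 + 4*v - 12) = (v^2 + 5*v + 6)/(v + 6)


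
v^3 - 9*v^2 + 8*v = v*(v - 8)*(v - 1)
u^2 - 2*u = u*(u - 2)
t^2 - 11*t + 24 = (t - 8)*(t - 3)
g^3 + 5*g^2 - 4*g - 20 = (g - 2)*(g + 2)*(g + 5)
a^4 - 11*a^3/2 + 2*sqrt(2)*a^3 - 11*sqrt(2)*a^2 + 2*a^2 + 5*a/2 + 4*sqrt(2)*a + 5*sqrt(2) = (a - 5)*(a - 1)*(a + 1/2)*(a + 2*sqrt(2))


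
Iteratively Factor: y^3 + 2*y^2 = (y + 2)*(y^2) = y*(y + 2)*(y)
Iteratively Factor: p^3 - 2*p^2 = (p)*(p^2 - 2*p) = p*(p - 2)*(p)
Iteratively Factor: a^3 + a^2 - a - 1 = (a - 1)*(a^2 + 2*a + 1) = (a - 1)*(a + 1)*(a + 1)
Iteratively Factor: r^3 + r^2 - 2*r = (r)*(r^2 + r - 2) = r*(r - 1)*(r + 2)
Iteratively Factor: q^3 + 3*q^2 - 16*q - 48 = (q + 3)*(q^2 - 16) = (q - 4)*(q + 3)*(q + 4)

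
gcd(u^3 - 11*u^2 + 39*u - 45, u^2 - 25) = u - 5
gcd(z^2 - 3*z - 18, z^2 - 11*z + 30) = z - 6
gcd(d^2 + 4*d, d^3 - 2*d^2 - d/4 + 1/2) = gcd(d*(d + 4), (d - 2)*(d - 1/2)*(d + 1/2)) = 1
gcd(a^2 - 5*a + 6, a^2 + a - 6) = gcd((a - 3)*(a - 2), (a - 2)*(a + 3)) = a - 2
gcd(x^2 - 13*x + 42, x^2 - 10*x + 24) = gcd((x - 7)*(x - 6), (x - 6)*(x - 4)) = x - 6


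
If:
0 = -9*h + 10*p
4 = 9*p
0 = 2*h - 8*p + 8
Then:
No Solution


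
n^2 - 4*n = n*(n - 4)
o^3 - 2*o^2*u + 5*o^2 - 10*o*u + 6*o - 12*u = (o + 2)*(o + 3)*(o - 2*u)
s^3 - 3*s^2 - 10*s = s*(s - 5)*(s + 2)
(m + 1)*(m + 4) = m^2 + 5*m + 4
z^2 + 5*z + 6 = (z + 2)*(z + 3)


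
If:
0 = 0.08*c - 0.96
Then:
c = 12.00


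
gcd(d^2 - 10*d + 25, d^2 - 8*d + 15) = d - 5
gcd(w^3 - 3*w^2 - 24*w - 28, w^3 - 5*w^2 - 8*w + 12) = w + 2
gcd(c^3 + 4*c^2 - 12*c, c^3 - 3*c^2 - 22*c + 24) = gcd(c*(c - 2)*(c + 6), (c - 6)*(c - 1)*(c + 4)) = 1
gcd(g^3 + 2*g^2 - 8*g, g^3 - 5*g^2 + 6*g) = g^2 - 2*g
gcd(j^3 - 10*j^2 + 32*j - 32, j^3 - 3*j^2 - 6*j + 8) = j - 4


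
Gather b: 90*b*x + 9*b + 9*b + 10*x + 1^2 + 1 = b*(90*x + 18) + 10*x + 2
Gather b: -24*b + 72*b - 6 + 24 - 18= 48*b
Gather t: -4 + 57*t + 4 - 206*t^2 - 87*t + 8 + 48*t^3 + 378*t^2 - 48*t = 48*t^3 + 172*t^2 - 78*t + 8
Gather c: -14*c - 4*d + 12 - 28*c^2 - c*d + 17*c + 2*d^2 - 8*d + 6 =-28*c^2 + c*(3 - d) + 2*d^2 - 12*d + 18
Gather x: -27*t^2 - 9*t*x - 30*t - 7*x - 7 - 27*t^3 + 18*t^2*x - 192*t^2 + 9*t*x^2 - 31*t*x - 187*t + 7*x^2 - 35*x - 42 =-27*t^3 - 219*t^2 - 217*t + x^2*(9*t + 7) + x*(18*t^2 - 40*t - 42) - 49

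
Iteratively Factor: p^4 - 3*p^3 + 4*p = (p - 2)*(p^3 - p^2 - 2*p) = p*(p - 2)*(p^2 - p - 2) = p*(p - 2)^2*(p + 1)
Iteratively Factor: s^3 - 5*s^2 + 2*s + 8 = (s - 2)*(s^2 - 3*s - 4) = (s - 2)*(s + 1)*(s - 4)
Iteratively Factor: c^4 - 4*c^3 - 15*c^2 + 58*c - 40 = (c - 2)*(c^3 - 2*c^2 - 19*c + 20) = (c - 2)*(c + 4)*(c^2 - 6*c + 5) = (c - 5)*(c - 2)*(c + 4)*(c - 1)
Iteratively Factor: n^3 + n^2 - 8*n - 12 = (n + 2)*(n^2 - n - 6) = (n + 2)^2*(n - 3)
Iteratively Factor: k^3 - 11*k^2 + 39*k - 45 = (k - 3)*(k^2 - 8*k + 15) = (k - 3)^2*(k - 5)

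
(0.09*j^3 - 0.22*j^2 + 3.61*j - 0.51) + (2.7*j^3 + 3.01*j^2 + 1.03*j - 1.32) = 2.79*j^3 + 2.79*j^2 + 4.64*j - 1.83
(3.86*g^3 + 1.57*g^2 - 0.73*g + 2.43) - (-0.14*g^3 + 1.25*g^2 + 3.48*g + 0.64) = 4.0*g^3 + 0.32*g^2 - 4.21*g + 1.79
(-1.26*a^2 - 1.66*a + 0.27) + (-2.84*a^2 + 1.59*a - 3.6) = -4.1*a^2 - 0.0699999999999998*a - 3.33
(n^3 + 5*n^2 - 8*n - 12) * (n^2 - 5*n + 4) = n^5 - 29*n^3 + 48*n^2 + 28*n - 48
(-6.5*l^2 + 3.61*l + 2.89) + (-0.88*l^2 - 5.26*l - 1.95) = -7.38*l^2 - 1.65*l + 0.94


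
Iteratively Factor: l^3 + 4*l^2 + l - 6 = (l - 1)*(l^2 + 5*l + 6) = (l - 1)*(l + 3)*(l + 2)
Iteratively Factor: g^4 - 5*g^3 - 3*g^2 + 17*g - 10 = (g - 1)*(g^3 - 4*g^2 - 7*g + 10) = (g - 1)*(g + 2)*(g^2 - 6*g + 5) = (g - 1)^2*(g + 2)*(g - 5)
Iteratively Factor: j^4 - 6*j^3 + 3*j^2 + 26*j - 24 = (j - 1)*(j^3 - 5*j^2 - 2*j + 24) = (j - 4)*(j - 1)*(j^2 - j - 6) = (j - 4)*(j - 3)*(j - 1)*(j + 2)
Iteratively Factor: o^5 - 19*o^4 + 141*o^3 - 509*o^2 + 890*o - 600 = (o - 3)*(o^4 - 16*o^3 + 93*o^2 - 230*o + 200) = (o - 5)*(o - 3)*(o^3 - 11*o^2 + 38*o - 40) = (o - 5)*(o - 3)*(o - 2)*(o^2 - 9*o + 20) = (o - 5)^2*(o - 3)*(o - 2)*(o - 4)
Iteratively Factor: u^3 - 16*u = (u - 4)*(u^2 + 4*u) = u*(u - 4)*(u + 4)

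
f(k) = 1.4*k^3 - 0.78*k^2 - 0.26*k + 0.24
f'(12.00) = 585.82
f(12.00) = 2304.00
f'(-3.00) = 42.22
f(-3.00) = -43.80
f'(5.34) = 111.18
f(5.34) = 189.79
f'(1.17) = 3.66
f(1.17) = 1.11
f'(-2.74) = 35.55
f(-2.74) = -33.70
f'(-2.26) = 24.72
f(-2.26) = -19.32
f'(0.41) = -0.19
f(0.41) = 0.10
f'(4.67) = 84.05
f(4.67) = 124.60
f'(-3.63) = 60.75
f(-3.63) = -76.06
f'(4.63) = 82.55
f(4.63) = 121.27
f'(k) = 4.2*k^2 - 1.56*k - 0.26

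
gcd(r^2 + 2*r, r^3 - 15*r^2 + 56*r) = r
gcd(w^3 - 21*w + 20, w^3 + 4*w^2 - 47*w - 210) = w + 5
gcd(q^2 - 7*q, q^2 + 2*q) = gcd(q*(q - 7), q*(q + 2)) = q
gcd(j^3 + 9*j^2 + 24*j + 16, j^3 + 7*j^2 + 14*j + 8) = j^2 + 5*j + 4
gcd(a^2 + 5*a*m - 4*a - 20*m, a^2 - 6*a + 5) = 1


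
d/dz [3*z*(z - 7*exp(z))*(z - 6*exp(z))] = -39*z^2*exp(z) + 9*z^2 + 252*z*exp(2*z) - 78*z*exp(z) + 126*exp(2*z)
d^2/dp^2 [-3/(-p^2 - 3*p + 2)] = 6*(-p^2 - 3*p + (2*p + 3)^2 + 2)/(p^2 + 3*p - 2)^3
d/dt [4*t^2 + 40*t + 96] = 8*t + 40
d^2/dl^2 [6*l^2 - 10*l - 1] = 12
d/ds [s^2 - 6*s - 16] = 2*s - 6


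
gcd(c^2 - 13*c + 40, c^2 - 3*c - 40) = c - 8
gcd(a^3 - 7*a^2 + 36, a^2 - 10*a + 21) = a - 3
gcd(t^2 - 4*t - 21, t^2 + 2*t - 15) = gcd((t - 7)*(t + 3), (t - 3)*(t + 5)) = 1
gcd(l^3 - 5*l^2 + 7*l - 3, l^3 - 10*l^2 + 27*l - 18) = l^2 - 4*l + 3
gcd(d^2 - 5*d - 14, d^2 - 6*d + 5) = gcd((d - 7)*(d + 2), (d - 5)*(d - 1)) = 1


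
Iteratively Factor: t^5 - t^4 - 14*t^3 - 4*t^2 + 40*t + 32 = (t + 2)*(t^4 - 3*t^3 - 8*t^2 + 12*t + 16) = (t - 2)*(t + 2)*(t^3 - t^2 - 10*t - 8) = (t - 2)*(t + 2)^2*(t^2 - 3*t - 4) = (t - 4)*(t - 2)*(t + 2)^2*(t + 1)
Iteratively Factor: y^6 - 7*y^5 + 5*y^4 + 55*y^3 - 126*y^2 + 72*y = (y - 4)*(y^5 - 3*y^4 - 7*y^3 + 27*y^2 - 18*y) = (y - 4)*(y + 3)*(y^4 - 6*y^3 + 11*y^2 - 6*y) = (y - 4)*(y - 2)*(y + 3)*(y^3 - 4*y^2 + 3*y) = y*(y - 4)*(y - 2)*(y + 3)*(y^2 - 4*y + 3) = y*(y - 4)*(y - 3)*(y - 2)*(y + 3)*(y - 1)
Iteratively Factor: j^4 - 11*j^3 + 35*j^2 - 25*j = (j - 1)*(j^3 - 10*j^2 + 25*j) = (j - 5)*(j - 1)*(j^2 - 5*j) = j*(j - 5)*(j - 1)*(j - 5)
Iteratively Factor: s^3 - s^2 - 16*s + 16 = (s - 4)*(s^2 + 3*s - 4) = (s - 4)*(s - 1)*(s + 4)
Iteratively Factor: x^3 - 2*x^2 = (x - 2)*(x^2) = x*(x - 2)*(x)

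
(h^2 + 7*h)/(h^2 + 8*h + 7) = h/(h + 1)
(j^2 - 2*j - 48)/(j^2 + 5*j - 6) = (j - 8)/(j - 1)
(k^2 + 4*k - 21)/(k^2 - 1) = (k^2 + 4*k - 21)/(k^2 - 1)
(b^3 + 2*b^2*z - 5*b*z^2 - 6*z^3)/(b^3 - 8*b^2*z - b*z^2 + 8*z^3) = (b^2 + b*z - 6*z^2)/(b^2 - 9*b*z + 8*z^2)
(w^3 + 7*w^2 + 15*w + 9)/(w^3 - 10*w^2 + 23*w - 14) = (w^3 + 7*w^2 + 15*w + 9)/(w^3 - 10*w^2 + 23*w - 14)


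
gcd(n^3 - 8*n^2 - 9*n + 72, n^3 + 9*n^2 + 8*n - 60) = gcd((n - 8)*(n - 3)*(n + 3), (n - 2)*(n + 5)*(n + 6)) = 1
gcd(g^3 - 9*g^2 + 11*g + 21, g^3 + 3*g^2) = 1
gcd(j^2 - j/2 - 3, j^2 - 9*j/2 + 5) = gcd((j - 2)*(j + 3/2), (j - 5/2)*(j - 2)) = j - 2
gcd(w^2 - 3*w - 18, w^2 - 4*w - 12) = w - 6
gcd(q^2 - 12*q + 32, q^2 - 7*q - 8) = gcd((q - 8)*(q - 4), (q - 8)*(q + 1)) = q - 8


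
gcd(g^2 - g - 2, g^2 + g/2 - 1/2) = g + 1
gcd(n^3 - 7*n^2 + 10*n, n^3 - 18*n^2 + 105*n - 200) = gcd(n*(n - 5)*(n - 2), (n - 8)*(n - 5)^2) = n - 5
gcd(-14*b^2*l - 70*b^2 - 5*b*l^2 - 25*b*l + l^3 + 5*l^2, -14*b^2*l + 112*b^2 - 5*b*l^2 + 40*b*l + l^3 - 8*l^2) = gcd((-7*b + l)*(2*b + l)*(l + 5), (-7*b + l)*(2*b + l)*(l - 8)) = 14*b^2 + 5*b*l - l^2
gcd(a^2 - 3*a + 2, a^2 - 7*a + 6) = a - 1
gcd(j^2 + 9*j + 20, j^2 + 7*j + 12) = j + 4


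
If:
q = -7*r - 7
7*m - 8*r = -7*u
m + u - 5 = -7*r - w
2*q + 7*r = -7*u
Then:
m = -w/57 - 109/57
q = 49*w/57 - 644/57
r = 35/57 - 7*w/57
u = 149/57 - 7*w/57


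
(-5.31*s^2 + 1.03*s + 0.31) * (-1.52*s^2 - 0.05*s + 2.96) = 8.0712*s^4 - 1.3001*s^3 - 16.2403*s^2 + 3.0333*s + 0.9176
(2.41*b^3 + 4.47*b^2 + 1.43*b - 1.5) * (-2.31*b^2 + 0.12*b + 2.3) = -5.5671*b^5 - 10.0365*b^4 + 2.7761*b^3 + 13.9176*b^2 + 3.109*b - 3.45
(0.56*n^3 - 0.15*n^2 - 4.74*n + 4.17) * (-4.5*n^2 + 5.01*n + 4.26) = -2.52*n^5 + 3.4806*n^4 + 22.9641*n^3 - 43.1514*n^2 + 0.699300000000001*n + 17.7642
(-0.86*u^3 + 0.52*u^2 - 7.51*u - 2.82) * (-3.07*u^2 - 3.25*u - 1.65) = 2.6402*u^5 + 1.1986*u^4 + 22.7847*u^3 + 32.2069*u^2 + 21.5565*u + 4.653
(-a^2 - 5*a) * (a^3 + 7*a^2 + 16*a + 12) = -a^5 - 12*a^4 - 51*a^3 - 92*a^2 - 60*a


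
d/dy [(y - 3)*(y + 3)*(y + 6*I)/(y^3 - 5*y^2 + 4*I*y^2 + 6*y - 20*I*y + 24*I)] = (y^2*(-5 - 2*I) - 52*I*y + 120 + 12*I)/(y^4 + y^3*(-4 + 8*I) + y^2*(-12 - 32*I) + y*(64 + 32*I) - 64)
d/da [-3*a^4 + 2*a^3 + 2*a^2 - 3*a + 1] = -12*a^3 + 6*a^2 + 4*a - 3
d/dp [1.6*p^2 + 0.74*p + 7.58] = 3.2*p + 0.74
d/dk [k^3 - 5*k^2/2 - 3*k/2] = 3*k^2 - 5*k - 3/2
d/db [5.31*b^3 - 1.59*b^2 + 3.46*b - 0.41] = 15.93*b^2 - 3.18*b + 3.46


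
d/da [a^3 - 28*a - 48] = 3*a^2 - 28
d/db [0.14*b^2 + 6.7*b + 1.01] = 0.28*b + 6.7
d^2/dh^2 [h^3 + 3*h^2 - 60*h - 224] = 6*h + 6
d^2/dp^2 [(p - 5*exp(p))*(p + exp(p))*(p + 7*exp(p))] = 3*p^2*exp(p) - 132*p*exp(2*p) + 12*p*exp(p) + 6*p - 315*exp(3*p) - 132*exp(2*p) + 6*exp(p)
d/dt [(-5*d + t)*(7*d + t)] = 2*d + 2*t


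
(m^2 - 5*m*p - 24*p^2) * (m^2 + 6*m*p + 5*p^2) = m^4 + m^3*p - 49*m^2*p^2 - 169*m*p^3 - 120*p^4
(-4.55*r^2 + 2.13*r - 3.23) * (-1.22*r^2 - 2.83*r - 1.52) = 5.551*r^4 + 10.2779*r^3 + 4.8287*r^2 + 5.9033*r + 4.9096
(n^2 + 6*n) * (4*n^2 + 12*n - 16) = 4*n^4 + 36*n^3 + 56*n^2 - 96*n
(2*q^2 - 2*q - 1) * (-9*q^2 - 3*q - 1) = -18*q^4 + 12*q^3 + 13*q^2 + 5*q + 1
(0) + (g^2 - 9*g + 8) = g^2 - 9*g + 8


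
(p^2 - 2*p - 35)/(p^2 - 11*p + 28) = (p + 5)/(p - 4)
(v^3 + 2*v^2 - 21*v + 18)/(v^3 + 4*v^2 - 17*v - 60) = (v^3 + 2*v^2 - 21*v + 18)/(v^3 + 4*v^2 - 17*v - 60)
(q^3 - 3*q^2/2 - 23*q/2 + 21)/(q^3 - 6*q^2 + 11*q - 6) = (q + 7/2)/(q - 1)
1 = 1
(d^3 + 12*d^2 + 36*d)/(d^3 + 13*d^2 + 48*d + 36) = d/(d + 1)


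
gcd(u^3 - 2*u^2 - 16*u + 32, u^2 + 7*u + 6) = 1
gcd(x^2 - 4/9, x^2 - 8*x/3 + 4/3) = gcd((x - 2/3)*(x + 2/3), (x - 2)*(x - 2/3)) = x - 2/3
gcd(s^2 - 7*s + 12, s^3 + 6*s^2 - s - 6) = 1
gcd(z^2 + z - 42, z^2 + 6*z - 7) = z + 7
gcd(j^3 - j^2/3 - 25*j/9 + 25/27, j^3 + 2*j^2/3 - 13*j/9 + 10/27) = j^2 + 4*j/3 - 5/9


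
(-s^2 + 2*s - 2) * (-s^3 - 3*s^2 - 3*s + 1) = s^5 + s^4 - s^3 - s^2 + 8*s - 2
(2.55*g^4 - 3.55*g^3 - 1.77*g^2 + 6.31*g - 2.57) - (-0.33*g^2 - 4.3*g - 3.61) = 2.55*g^4 - 3.55*g^3 - 1.44*g^2 + 10.61*g + 1.04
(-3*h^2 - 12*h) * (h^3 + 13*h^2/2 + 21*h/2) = -3*h^5 - 63*h^4/2 - 219*h^3/2 - 126*h^2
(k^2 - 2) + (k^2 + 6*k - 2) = 2*k^2 + 6*k - 4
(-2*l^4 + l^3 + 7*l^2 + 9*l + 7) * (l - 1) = -2*l^5 + 3*l^4 + 6*l^3 + 2*l^2 - 2*l - 7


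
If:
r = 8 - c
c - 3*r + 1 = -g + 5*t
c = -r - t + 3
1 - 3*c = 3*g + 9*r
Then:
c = 65/18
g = -148/9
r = 79/18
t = -5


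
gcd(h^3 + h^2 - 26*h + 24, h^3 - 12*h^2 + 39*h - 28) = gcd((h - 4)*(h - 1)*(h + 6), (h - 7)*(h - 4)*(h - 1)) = h^2 - 5*h + 4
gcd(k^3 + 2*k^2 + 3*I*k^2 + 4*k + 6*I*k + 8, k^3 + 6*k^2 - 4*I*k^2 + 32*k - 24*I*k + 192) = k + 4*I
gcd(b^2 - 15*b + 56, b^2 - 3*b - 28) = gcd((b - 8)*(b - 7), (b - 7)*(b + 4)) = b - 7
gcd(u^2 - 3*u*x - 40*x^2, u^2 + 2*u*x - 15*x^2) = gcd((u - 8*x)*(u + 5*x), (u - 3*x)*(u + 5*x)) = u + 5*x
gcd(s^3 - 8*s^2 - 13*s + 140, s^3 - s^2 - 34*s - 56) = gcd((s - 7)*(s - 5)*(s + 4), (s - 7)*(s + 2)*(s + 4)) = s^2 - 3*s - 28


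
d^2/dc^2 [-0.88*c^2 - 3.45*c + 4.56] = -1.76000000000000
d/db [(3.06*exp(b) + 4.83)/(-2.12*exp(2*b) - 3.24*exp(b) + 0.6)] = (6.4872*exp(2*b) + 20.4792*exp(b) + 17.4852)*exp(b)/(4.4944*exp(4*b) + 13.7376*exp(3*b) + 7.9536*exp(2*b) - 3.888*exp(b) + 0.36)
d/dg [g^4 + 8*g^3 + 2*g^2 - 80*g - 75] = 4*g^3 + 24*g^2 + 4*g - 80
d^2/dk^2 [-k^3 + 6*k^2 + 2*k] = 12 - 6*k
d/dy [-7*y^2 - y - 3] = -14*y - 1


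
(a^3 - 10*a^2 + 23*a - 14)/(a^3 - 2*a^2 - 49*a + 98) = (a - 1)/(a + 7)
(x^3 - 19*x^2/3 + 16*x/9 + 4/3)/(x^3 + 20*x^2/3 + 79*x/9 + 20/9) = (3*x^2 - 20*x + 12)/(3*x^2 + 19*x + 20)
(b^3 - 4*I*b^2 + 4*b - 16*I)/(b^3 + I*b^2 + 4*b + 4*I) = (b - 4*I)/(b + I)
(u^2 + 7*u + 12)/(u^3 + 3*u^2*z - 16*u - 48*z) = (u + 3)/(u^2 + 3*u*z - 4*u - 12*z)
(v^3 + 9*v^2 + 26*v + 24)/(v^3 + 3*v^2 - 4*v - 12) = (v + 4)/(v - 2)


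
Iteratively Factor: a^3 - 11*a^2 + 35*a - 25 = (a - 5)*(a^2 - 6*a + 5) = (a - 5)^2*(a - 1)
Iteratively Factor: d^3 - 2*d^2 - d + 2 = (d - 1)*(d^2 - d - 2) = (d - 1)*(d + 1)*(d - 2)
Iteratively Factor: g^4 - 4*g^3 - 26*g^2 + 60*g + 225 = (g + 3)*(g^3 - 7*g^2 - 5*g + 75) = (g - 5)*(g + 3)*(g^2 - 2*g - 15) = (g - 5)*(g + 3)^2*(g - 5)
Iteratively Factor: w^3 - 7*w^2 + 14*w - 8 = (w - 1)*(w^2 - 6*w + 8) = (w - 4)*(w - 1)*(w - 2)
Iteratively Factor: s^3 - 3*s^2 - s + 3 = (s - 3)*(s^2 - 1) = (s - 3)*(s + 1)*(s - 1)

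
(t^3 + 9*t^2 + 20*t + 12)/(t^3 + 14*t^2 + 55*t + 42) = (t + 2)/(t + 7)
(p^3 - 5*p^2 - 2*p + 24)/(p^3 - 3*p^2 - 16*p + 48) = (p + 2)/(p + 4)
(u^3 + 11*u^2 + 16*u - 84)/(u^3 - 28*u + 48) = (u + 7)/(u - 4)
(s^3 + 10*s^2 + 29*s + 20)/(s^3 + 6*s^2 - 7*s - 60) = (s + 1)/(s - 3)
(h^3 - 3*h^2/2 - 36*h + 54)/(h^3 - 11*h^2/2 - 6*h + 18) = (h + 6)/(h + 2)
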